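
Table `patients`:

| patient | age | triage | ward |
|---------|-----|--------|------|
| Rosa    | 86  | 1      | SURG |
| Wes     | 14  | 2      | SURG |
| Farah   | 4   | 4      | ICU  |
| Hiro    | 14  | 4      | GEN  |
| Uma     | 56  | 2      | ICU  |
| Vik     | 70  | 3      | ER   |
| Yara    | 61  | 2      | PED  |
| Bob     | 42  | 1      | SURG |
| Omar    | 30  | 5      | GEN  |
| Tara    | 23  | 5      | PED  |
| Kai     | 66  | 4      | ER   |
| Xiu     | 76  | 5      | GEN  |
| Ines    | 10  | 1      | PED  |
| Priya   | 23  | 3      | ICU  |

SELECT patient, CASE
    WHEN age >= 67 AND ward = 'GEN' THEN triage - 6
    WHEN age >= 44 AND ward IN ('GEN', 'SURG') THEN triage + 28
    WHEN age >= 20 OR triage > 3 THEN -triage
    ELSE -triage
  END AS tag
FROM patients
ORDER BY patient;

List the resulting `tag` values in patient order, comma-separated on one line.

patient=Bob: age >= 20 OR triage > 3 → -1
patient=Farah: age >= 20 OR triage > 3 → -4
patient=Hiro: age >= 20 OR triage > 3 → -4
patient=Ines: ELSE → -1
patient=Kai: age >= 20 OR triage > 3 → -4
patient=Omar: age >= 20 OR triage > 3 → -5
patient=Priya: age >= 20 OR triage > 3 → -3
patient=Rosa: age >= 44 AND ward IN ('GEN', 'SURG') → 29
patient=Tara: age >= 20 OR triage > 3 → -5
patient=Uma: age >= 20 OR triage > 3 → -2
patient=Vik: age >= 20 OR triage > 3 → -3
patient=Wes: ELSE → -2
patient=Xiu: age >= 67 AND ward = 'GEN' → -1
patient=Yara: age >= 20 OR triage > 3 → -2

-1, -4, -4, -1, -4, -5, -3, 29, -5, -2, -3, -2, -1, -2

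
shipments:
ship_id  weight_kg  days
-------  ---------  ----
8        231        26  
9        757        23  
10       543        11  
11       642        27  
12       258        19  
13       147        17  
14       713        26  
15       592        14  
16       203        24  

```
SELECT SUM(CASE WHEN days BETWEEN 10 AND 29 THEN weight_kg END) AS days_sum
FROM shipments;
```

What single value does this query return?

4086

ship_id=8: ✓ → 231
ship_id=9: ✓ → 757
ship_id=10: ✓ → 543
ship_id=11: ✓ → 642
ship_id=12: ✓ → 258
ship_id=13: ✓ → 147
ship_id=14: ✓ → 713
ship_id=15: ✓ → 592
ship_id=16: ✓ → 203
days_sum = 231 + 757 + 543 + 642 + 258 + 147 + 713 + 592 + 203 = 4086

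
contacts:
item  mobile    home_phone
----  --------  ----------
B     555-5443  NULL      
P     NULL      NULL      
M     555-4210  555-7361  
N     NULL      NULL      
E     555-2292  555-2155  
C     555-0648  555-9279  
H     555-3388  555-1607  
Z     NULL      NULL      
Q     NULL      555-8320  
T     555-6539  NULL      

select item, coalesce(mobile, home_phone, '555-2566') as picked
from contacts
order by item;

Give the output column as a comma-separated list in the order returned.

555-5443, 555-0648, 555-2292, 555-3388, 555-4210, 555-2566, 555-2566, 555-8320, 555-6539, 555-2566

item=B: mobile=555-5443 → 555-5443
item=C: mobile=555-0648 → 555-0648
item=E: mobile=555-2292 → 555-2292
item=H: mobile=555-3388 → 555-3388
item=M: mobile=555-4210 → 555-4210
item=N: mobile=NULL, home_phone=NULL, → literal 555-2566 → 555-2566
item=P: mobile=NULL, home_phone=NULL, → literal 555-2566 → 555-2566
item=Q: mobile=NULL, home_phone=555-8320 → 555-8320
item=T: mobile=555-6539 → 555-6539
item=Z: mobile=NULL, home_phone=NULL, → literal 555-2566 → 555-2566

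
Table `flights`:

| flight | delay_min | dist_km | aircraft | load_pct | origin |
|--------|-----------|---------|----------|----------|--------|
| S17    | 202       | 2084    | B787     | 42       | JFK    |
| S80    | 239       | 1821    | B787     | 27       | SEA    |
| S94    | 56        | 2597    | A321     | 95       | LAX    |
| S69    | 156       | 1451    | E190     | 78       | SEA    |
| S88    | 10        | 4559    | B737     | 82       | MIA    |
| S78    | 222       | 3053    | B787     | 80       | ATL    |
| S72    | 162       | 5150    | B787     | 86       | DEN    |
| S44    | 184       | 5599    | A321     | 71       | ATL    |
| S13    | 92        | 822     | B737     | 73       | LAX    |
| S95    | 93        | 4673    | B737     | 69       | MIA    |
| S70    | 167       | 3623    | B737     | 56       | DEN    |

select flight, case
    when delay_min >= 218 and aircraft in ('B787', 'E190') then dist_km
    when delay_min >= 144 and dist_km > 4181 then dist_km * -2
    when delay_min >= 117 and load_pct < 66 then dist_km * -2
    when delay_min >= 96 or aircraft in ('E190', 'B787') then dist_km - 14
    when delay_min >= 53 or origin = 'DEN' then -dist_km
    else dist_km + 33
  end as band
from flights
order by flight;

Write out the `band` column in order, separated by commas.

flight=S13: delay_min >= 53 or origin = 'DEN' → -822
flight=S17: delay_min >= 117 and load_pct < 66 → -4168
flight=S44: delay_min >= 144 and dist_km > 4181 → -11198
flight=S69: delay_min >= 96 or aircraft in ('E190', 'B787') → 1437
flight=S70: delay_min >= 117 and load_pct < 66 → -7246
flight=S72: delay_min >= 144 and dist_km > 4181 → -10300
flight=S78: delay_min >= 218 and aircraft in ('B787', 'E190') → 3053
flight=S80: delay_min >= 218 and aircraft in ('B787', 'E190') → 1821
flight=S88: ELSE → 4592
flight=S94: delay_min >= 53 or origin = 'DEN' → -2597
flight=S95: delay_min >= 53 or origin = 'DEN' → -4673

-822, -4168, -11198, 1437, -7246, -10300, 3053, 1821, 4592, -2597, -4673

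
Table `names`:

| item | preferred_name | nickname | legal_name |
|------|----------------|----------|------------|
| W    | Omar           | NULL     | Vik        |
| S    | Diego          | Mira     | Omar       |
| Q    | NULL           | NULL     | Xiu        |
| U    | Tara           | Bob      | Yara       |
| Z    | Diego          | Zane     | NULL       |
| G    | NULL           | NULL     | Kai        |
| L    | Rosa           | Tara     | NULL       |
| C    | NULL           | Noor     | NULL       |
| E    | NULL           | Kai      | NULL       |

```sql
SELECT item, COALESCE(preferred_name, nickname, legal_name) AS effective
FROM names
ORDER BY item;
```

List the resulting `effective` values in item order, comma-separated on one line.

item=C: preferred_name=NULL, nickname=Noor → Noor
item=E: preferred_name=NULL, nickname=Kai → Kai
item=G: preferred_name=NULL, nickname=NULL, legal_name=Kai → Kai
item=L: preferred_name=Rosa → Rosa
item=Q: preferred_name=NULL, nickname=NULL, legal_name=Xiu → Xiu
item=S: preferred_name=Diego → Diego
item=U: preferred_name=Tara → Tara
item=W: preferred_name=Omar → Omar
item=Z: preferred_name=Diego → Diego

Noor, Kai, Kai, Rosa, Xiu, Diego, Tara, Omar, Diego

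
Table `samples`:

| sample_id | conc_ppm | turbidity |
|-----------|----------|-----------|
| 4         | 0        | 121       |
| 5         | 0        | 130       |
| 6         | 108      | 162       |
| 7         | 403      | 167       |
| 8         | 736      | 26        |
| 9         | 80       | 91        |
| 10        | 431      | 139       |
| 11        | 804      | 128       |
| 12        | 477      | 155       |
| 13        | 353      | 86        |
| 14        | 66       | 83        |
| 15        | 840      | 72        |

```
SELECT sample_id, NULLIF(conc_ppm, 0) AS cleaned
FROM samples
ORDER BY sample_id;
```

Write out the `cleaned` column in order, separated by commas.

sample_id=4: conc_ppm=0 vs 0: equal → NULL
sample_id=5: conc_ppm=0 vs 0: equal → NULL
sample_id=6: conc_ppm=108 vs 0: differ → 108
sample_id=7: conc_ppm=403 vs 0: differ → 403
sample_id=8: conc_ppm=736 vs 0: differ → 736
sample_id=9: conc_ppm=80 vs 0: differ → 80
sample_id=10: conc_ppm=431 vs 0: differ → 431
sample_id=11: conc_ppm=804 vs 0: differ → 804
sample_id=12: conc_ppm=477 vs 0: differ → 477
sample_id=13: conc_ppm=353 vs 0: differ → 353
sample_id=14: conc_ppm=66 vs 0: differ → 66
sample_id=15: conc_ppm=840 vs 0: differ → 840

NULL, NULL, 108, 403, 736, 80, 431, 804, 477, 353, 66, 840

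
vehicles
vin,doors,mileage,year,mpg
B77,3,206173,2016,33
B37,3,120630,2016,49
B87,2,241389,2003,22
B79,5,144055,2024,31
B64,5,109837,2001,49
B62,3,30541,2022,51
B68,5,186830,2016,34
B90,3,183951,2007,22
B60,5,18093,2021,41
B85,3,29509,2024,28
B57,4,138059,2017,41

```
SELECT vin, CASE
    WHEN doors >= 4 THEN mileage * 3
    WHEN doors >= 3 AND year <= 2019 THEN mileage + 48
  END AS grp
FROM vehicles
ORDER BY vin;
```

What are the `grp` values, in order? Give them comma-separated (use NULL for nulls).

120678, 414177, 54279, NULL, 329511, 560490, 206221, 432165, NULL, NULL, 183999

vin=B37: doors >= 3 AND year <= 2019 → 120678
vin=B57: doors >= 4 → 414177
vin=B60: doors >= 4 → 54279
vin=B62: (no match → NULL) → NULL
vin=B64: doors >= 4 → 329511
vin=B68: doors >= 4 → 560490
vin=B77: doors >= 3 AND year <= 2019 → 206221
vin=B79: doors >= 4 → 432165
vin=B85: (no match → NULL) → NULL
vin=B87: (no match → NULL) → NULL
vin=B90: doors >= 3 AND year <= 2019 → 183999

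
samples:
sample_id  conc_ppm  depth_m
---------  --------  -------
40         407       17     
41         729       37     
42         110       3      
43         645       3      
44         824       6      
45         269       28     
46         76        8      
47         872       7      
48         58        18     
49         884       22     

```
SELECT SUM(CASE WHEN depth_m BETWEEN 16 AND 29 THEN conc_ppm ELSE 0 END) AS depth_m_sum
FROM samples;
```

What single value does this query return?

1618

sample_id=40: ✓ → 407
sample_id=41: ✗
sample_id=42: ✗
sample_id=43: ✗
sample_id=44: ✗
sample_id=45: ✓ → 269
sample_id=46: ✗
sample_id=47: ✗
sample_id=48: ✓ → 58
sample_id=49: ✓ → 884
depth_m_sum = 407 + 269 + 58 + 884 = 1618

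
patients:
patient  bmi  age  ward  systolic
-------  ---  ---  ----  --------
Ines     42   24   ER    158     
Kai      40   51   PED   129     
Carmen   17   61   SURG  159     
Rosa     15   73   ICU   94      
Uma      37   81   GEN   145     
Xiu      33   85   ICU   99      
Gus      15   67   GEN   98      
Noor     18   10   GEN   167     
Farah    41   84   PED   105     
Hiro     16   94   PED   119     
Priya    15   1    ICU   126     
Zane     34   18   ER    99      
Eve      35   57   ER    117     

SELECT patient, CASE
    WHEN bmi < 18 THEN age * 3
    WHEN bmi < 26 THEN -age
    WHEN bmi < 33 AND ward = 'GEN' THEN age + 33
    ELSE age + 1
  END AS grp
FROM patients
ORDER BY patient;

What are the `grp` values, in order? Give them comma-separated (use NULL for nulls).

183, 58, 85, 201, 282, 25, 52, -10, 3, 219, 82, 86, 19

patient=Carmen: bmi < 18 → 183
patient=Eve: ELSE → 58
patient=Farah: ELSE → 85
patient=Gus: bmi < 18 → 201
patient=Hiro: bmi < 18 → 282
patient=Ines: ELSE → 25
patient=Kai: ELSE → 52
patient=Noor: bmi < 26 → -10
patient=Priya: bmi < 18 → 3
patient=Rosa: bmi < 18 → 219
patient=Uma: ELSE → 82
patient=Xiu: ELSE → 86
patient=Zane: ELSE → 19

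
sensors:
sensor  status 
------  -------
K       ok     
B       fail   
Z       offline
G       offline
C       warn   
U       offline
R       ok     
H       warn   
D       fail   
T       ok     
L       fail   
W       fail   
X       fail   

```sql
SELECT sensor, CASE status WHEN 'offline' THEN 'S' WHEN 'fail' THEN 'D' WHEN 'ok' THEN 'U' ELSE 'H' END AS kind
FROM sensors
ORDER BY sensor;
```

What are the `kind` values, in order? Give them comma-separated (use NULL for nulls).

sensor=B: status='fail' → D
sensor=C: ELSE → H
sensor=D: status='fail' → D
sensor=G: status='offline' → S
sensor=H: ELSE → H
sensor=K: status='ok' → U
sensor=L: status='fail' → D
sensor=R: status='ok' → U
sensor=T: status='ok' → U
sensor=U: status='offline' → S
sensor=W: status='fail' → D
sensor=X: status='fail' → D
sensor=Z: status='offline' → S

D, H, D, S, H, U, D, U, U, S, D, D, S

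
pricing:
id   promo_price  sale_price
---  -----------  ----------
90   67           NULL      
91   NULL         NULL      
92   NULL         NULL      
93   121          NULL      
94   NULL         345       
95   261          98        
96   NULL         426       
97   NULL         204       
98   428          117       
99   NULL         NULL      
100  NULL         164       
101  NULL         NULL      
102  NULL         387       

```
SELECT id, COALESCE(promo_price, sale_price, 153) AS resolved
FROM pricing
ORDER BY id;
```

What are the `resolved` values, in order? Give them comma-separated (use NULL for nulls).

67, 153, 153, 121, 345, 261, 426, 204, 428, 153, 164, 153, 387

id=90: promo_price=67 → 67
id=91: promo_price=NULL, sale_price=NULL, → literal 153 → 153
id=92: promo_price=NULL, sale_price=NULL, → literal 153 → 153
id=93: promo_price=121 → 121
id=94: promo_price=NULL, sale_price=345 → 345
id=95: promo_price=261 → 261
id=96: promo_price=NULL, sale_price=426 → 426
id=97: promo_price=NULL, sale_price=204 → 204
id=98: promo_price=428 → 428
id=99: promo_price=NULL, sale_price=NULL, → literal 153 → 153
id=100: promo_price=NULL, sale_price=164 → 164
id=101: promo_price=NULL, sale_price=NULL, → literal 153 → 153
id=102: promo_price=NULL, sale_price=387 → 387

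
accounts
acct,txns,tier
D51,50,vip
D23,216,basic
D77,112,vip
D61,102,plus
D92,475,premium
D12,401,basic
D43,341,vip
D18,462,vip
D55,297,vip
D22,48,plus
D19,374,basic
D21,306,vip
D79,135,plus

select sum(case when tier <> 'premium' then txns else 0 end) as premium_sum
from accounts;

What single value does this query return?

2844

acct=D51: ✓ → 50
acct=D23: ✓ → 216
acct=D77: ✓ → 112
acct=D61: ✓ → 102
acct=D92: ✗
acct=D12: ✓ → 401
acct=D43: ✓ → 341
acct=D18: ✓ → 462
acct=D55: ✓ → 297
acct=D22: ✓ → 48
acct=D19: ✓ → 374
acct=D21: ✓ → 306
acct=D79: ✓ → 135
premium_sum = 50 + 216 + 112 + 102 + 401 + 341 + 462 + 297 + 48 + 374 + 306 + 135 = 2844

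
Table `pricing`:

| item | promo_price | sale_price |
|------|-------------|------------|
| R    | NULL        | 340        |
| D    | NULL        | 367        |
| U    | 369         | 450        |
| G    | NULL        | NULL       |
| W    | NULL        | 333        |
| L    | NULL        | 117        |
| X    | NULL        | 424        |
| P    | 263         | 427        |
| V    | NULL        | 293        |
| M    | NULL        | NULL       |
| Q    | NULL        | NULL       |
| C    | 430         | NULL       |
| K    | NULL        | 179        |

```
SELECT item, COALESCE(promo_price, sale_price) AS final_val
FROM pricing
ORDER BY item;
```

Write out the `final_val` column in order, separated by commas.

item=C: promo_price=430 → 430
item=D: promo_price=NULL, sale_price=367 → 367
item=G: promo_price=NULL, sale_price=NULL (all NULL) → NULL
item=K: promo_price=NULL, sale_price=179 → 179
item=L: promo_price=NULL, sale_price=117 → 117
item=M: promo_price=NULL, sale_price=NULL (all NULL) → NULL
item=P: promo_price=263 → 263
item=Q: promo_price=NULL, sale_price=NULL (all NULL) → NULL
item=R: promo_price=NULL, sale_price=340 → 340
item=U: promo_price=369 → 369
item=V: promo_price=NULL, sale_price=293 → 293
item=W: promo_price=NULL, sale_price=333 → 333
item=X: promo_price=NULL, sale_price=424 → 424

430, 367, NULL, 179, 117, NULL, 263, NULL, 340, 369, 293, 333, 424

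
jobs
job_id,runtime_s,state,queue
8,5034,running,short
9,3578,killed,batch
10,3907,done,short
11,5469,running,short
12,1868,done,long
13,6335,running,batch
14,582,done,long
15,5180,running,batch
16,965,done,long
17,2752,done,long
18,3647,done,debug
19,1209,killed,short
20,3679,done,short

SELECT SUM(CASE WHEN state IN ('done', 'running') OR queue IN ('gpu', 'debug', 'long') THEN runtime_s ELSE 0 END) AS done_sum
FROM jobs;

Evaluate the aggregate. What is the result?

job_id=8: ✓ → 5034
job_id=9: ✗
job_id=10: ✓ → 3907
job_id=11: ✓ → 5469
job_id=12: ✓ → 1868
job_id=13: ✓ → 6335
job_id=14: ✓ → 582
job_id=15: ✓ → 5180
job_id=16: ✓ → 965
job_id=17: ✓ → 2752
job_id=18: ✓ → 3647
job_id=19: ✗
job_id=20: ✓ → 3679
done_sum = 5034 + 3907 + 5469 + 1868 + 6335 + 582 + 5180 + 965 + 2752 + 3647 + 3679 = 39418

39418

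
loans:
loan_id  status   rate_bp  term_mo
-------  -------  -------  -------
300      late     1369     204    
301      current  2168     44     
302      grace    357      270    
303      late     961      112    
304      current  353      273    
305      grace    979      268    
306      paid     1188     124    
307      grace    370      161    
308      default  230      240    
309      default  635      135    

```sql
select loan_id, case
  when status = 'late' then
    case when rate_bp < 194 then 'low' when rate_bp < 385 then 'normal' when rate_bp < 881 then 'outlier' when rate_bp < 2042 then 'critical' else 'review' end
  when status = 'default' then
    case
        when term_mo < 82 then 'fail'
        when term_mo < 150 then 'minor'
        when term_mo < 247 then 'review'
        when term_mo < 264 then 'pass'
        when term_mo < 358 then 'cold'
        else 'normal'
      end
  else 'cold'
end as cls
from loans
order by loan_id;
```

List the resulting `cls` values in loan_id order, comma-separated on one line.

critical, cold, cold, critical, cold, cold, cold, cold, review, minor

loan_id=300: status='late' → inner[rate_bp < 2042] → critical
loan_id=301: status='current' → outer ELSE → cold
loan_id=302: status='grace' → outer ELSE → cold
loan_id=303: status='late' → inner[rate_bp < 2042] → critical
loan_id=304: status='current' → outer ELSE → cold
loan_id=305: status='grace' → outer ELSE → cold
loan_id=306: status='paid' → outer ELSE → cold
loan_id=307: status='grace' → outer ELSE → cold
loan_id=308: status='default' → inner[term_mo < 247] → review
loan_id=309: status='default' → inner[term_mo < 150] → minor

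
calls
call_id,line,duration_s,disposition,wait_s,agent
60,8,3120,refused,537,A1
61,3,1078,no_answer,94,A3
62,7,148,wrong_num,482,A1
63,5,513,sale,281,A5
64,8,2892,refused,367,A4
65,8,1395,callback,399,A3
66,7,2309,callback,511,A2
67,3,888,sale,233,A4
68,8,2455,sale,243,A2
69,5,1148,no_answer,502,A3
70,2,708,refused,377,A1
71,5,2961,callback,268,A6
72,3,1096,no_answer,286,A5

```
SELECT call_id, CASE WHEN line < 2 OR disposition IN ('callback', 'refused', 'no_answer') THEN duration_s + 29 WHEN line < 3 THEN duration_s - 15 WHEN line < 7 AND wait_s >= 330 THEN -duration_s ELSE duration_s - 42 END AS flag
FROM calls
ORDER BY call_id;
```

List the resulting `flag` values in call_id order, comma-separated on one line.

3149, 1107, 106, 471, 2921, 1424, 2338, 846, 2413, 1177, 737, 2990, 1125

call_id=60: line < 2 OR disposition IN ('callback', 'refused', 'no_answer') → 3149
call_id=61: line < 2 OR disposition IN ('callback', 'refused', 'no_answer') → 1107
call_id=62: ELSE → 106
call_id=63: ELSE → 471
call_id=64: line < 2 OR disposition IN ('callback', 'refused', 'no_answer') → 2921
call_id=65: line < 2 OR disposition IN ('callback', 'refused', 'no_answer') → 1424
call_id=66: line < 2 OR disposition IN ('callback', 'refused', 'no_answer') → 2338
call_id=67: ELSE → 846
call_id=68: ELSE → 2413
call_id=69: line < 2 OR disposition IN ('callback', 'refused', 'no_answer') → 1177
call_id=70: line < 2 OR disposition IN ('callback', 'refused', 'no_answer') → 737
call_id=71: line < 2 OR disposition IN ('callback', 'refused', 'no_answer') → 2990
call_id=72: line < 2 OR disposition IN ('callback', 'refused', 'no_answer') → 1125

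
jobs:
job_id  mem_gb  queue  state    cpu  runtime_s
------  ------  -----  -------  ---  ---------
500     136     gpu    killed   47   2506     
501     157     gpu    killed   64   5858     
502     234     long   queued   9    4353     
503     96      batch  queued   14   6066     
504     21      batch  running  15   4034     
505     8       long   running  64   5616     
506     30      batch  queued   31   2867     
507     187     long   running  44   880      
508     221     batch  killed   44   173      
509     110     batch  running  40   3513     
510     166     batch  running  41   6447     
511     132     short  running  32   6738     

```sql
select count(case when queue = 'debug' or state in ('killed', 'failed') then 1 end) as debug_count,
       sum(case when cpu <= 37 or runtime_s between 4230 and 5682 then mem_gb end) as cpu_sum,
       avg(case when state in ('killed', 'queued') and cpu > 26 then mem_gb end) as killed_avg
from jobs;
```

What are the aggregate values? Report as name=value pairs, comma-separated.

[debug_count: queue = 'debug' or state in ('killed', 'failed')]
job_id=500: ✓ → 1
job_id=501: ✓ → 1
job_id=502: ✗
job_id=503: ✗
job_id=504: ✗
job_id=505: ✗
job_id=506: ✗
job_id=507: ✗
job_id=508: ✓ → 1
job_id=509: ✗
job_id=510: ✗
job_id=511: ✗
debug_count = COUNT(1, 1, 1) = 3
—
[cpu_sum: cpu <= 37 or runtime_s between 4230 and 5682]
job_id=500: ✗
job_id=501: ✗
job_id=502: ✓ → 234
job_id=503: ✓ → 96
job_id=504: ✓ → 21
job_id=505: ✓ → 8
job_id=506: ✓ → 30
job_id=507: ✗
job_id=508: ✗
job_id=509: ✗
job_id=510: ✗
job_id=511: ✓ → 132
cpu_sum = 234 + 96 + 21 + 8 + 30 + 132 = 521
—
[killed_avg: state in ('killed', 'queued') and cpu > 26]
job_id=500: ✓ → 136
job_id=501: ✓ → 157
job_id=502: ✗
job_id=503: ✗
job_id=504: ✗
job_id=505: ✗
job_id=506: ✓ → 30
job_id=507: ✗
job_id=508: ✓ → 221
job_id=509: ✗
job_id=510: ✗
job_id=511: ✗
killed_avg = (136 + 157 + 30 + 221) / 4 = 136

debug_count=3, cpu_sum=521, killed_avg=136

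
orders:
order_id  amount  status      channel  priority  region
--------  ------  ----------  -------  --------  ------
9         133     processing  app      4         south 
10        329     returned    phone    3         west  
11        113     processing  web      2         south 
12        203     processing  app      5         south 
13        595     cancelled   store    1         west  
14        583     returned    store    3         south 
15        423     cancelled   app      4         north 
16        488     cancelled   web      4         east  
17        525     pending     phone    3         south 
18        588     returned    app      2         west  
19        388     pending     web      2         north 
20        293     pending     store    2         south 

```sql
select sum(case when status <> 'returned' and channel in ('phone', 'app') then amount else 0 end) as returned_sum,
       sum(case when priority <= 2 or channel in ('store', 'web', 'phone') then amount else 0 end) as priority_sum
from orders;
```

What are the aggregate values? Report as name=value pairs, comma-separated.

returned_sum=1284, priority_sum=3902

[returned_sum: status <> 'returned' and channel in ('phone', 'app')]
order_id=9: ✓ → 133
order_id=10: ✗
order_id=11: ✗
order_id=12: ✓ → 203
order_id=13: ✗
order_id=14: ✗
order_id=15: ✓ → 423
order_id=16: ✗
order_id=17: ✓ → 525
order_id=18: ✗
order_id=19: ✗
order_id=20: ✗
returned_sum = 133 + 203 + 423 + 525 = 1284
—
[priority_sum: priority <= 2 or channel in ('store', 'web', 'phone')]
order_id=9: ✗
order_id=10: ✓ → 329
order_id=11: ✓ → 113
order_id=12: ✗
order_id=13: ✓ → 595
order_id=14: ✓ → 583
order_id=15: ✗
order_id=16: ✓ → 488
order_id=17: ✓ → 525
order_id=18: ✓ → 588
order_id=19: ✓ → 388
order_id=20: ✓ → 293
priority_sum = 329 + 113 + 595 + 583 + 488 + 525 + 588 + 388 + 293 = 3902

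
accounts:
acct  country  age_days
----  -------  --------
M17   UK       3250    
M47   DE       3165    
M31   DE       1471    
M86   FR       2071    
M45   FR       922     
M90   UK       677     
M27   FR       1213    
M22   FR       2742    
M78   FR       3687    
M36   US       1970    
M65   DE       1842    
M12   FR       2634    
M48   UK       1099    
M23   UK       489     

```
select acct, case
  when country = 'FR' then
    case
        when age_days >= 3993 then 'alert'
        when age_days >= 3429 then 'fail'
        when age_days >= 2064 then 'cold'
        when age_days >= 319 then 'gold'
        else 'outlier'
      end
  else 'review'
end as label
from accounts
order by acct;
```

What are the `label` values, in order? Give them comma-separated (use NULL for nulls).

cold, review, cold, review, gold, review, review, gold, review, review, review, fail, cold, review

acct=M12: country='FR' → inner[age_days >= 2064] → cold
acct=M17: country='UK' → outer ELSE → review
acct=M22: country='FR' → inner[age_days >= 2064] → cold
acct=M23: country='UK' → outer ELSE → review
acct=M27: country='FR' → inner[age_days >= 319] → gold
acct=M31: country='DE' → outer ELSE → review
acct=M36: country='US' → outer ELSE → review
acct=M45: country='FR' → inner[age_days >= 319] → gold
acct=M47: country='DE' → outer ELSE → review
acct=M48: country='UK' → outer ELSE → review
acct=M65: country='DE' → outer ELSE → review
acct=M78: country='FR' → inner[age_days >= 3429] → fail
acct=M86: country='FR' → inner[age_days >= 2064] → cold
acct=M90: country='UK' → outer ELSE → review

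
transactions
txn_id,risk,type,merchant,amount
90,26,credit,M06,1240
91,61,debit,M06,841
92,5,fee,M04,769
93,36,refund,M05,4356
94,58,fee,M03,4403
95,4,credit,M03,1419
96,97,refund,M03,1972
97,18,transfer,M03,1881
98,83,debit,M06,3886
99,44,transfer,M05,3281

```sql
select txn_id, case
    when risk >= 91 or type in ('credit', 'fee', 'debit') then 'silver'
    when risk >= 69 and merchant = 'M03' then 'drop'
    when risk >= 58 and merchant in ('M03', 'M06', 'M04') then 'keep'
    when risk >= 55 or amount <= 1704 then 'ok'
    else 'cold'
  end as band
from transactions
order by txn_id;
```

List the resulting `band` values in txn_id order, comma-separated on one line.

txn_id=90: risk >= 91 or type in ('credit', 'fee', 'debit') → silver
txn_id=91: risk >= 91 or type in ('credit', 'fee', 'debit') → silver
txn_id=92: risk >= 91 or type in ('credit', 'fee', 'debit') → silver
txn_id=93: ELSE → cold
txn_id=94: risk >= 91 or type in ('credit', 'fee', 'debit') → silver
txn_id=95: risk >= 91 or type in ('credit', 'fee', 'debit') → silver
txn_id=96: risk >= 91 or type in ('credit', 'fee', 'debit') → silver
txn_id=97: ELSE → cold
txn_id=98: risk >= 91 or type in ('credit', 'fee', 'debit') → silver
txn_id=99: ELSE → cold

silver, silver, silver, cold, silver, silver, silver, cold, silver, cold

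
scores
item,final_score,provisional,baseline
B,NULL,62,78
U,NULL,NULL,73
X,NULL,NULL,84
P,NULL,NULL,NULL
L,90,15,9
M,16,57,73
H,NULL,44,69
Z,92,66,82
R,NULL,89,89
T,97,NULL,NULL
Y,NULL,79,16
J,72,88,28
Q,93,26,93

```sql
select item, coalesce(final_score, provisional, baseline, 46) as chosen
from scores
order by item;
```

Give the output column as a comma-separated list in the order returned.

item=B: final_score=NULL, provisional=62 → 62
item=H: final_score=NULL, provisional=44 → 44
item=J: final_score=72 → 72
item=L: final_score=90 → 90
item=M: final_score=16 → 16
item=P: final_score=NULL, provisional=NULL, baseline=NULL, → literal 46 → 46
item=Q: final_score=93 → 93
item=R: final_score=NULL, provisional=89 → 89
item=T: final_score=97 → 97
item=U: final_score=NULL, provisional=NULL, baseline=73 → 73
item=X: final_score=NULL, provisional=NULL, baseline=84 → 84
item=Y: final_score=NULL, provisional=79 → 79
item=Z: final_score=92 → 92

62, 44, 72, 90, 16, 46, 93, 89, 97, 73, 84, 79, 92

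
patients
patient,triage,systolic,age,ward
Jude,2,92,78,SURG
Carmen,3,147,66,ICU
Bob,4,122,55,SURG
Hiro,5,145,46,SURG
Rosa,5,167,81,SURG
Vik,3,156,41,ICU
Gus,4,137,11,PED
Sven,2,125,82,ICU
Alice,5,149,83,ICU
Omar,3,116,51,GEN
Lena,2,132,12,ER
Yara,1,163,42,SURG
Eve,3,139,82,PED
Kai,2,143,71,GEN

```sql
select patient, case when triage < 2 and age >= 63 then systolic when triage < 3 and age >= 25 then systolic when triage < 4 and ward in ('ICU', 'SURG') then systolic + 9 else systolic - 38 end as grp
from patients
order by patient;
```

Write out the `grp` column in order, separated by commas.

111, 84, 156, 101, 99, 107, 92, 143, 94, 78, 129, 125, 165, 163

patient=Alice: ELSE → 111
patient=Bob: ELSE → 84
patient=Carmen: triage < 4 and ward in ('ICU', 'SURG') → 156
patient=Eve: ELSE → 101
patient=Gus: ELSE → 99
patient=Hiro: ELSE → 107
patient=Jude: triage < 3 and age >= 25 → 92
patient=Kai: triage < 3 and age >= 25 → 143
patient=Lena: ELSE → 94
patient=Omar: ELSE → 78
patient=Rosa: ELSE → 129
patient=Sven: triage < 3 and age >= 25 → 125
patient=Vik: triage < 4 and ward in ('ICU', 'SURG') → 165
patient=Yara: triage < 3 and age >= 25 → 163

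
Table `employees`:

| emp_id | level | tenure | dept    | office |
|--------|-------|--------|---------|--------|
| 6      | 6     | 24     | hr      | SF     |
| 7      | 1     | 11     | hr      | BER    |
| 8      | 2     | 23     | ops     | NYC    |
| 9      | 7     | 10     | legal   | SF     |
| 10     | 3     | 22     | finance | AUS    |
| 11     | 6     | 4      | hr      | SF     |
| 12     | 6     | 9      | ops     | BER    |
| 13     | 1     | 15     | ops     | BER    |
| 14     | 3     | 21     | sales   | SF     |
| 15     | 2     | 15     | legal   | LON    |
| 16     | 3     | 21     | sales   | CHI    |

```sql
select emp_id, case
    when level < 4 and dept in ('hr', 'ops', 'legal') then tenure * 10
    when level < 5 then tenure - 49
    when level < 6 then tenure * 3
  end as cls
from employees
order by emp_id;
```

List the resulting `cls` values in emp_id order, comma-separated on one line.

NULL, 110, 230, NULL, -27, NULL, NULL, 150, -28, 150, -28

emp_id=6: (no match → NULL) → NULL
emp_id=7: level < 4 and dept in ('hr', 'ops', 'legal') → 110
emp_id=8: level < 4 and dept in ('hr', 'ops', 'legal') → 230
emp_id=9: (no match → NULL) → NULL
emp_id=10: level < 5 → -27
emp_id=11: (no match → NULL) → NULL
emp_id=12: (no match → NULL) → NULL
emp_id=13: level < 4 and dept in ('hr', 'ops', 'legal') → 150
emp_id=14: level < 5 → -28
emp_id=15: level < 4 and dept in ('hr', 'ops', 'legal') → 150
emp_id=16: level < 5 → -28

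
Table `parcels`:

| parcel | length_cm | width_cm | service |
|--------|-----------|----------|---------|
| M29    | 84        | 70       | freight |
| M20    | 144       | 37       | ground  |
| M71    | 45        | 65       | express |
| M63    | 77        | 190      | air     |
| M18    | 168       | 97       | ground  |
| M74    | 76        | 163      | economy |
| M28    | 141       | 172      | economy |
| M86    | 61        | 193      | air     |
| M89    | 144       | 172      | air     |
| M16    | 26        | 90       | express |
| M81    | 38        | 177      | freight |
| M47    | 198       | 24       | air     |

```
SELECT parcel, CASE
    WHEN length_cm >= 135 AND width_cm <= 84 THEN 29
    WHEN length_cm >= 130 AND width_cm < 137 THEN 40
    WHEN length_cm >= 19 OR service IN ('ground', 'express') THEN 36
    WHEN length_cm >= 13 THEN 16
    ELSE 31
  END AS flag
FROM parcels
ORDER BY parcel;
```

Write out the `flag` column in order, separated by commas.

parcel=M16: length_cm >= 19 OR service IN ('ground', 'express') → 36
parcel=M18: length_cm >= 130 AND width_cm < 137 → 40
parcel=M20: length_cm >= 135 AND width_cm <= 84 → 29
parcel=M28: length_cm >= 19 OR service IN ('ground', 'express') → 36
parcel=M29: length_cm >= 19 OR service IN ('ground', 'express') → 36
parcel=M47: length_cm >= 135 AND width_cm <= 84 → 29
parcel=M63: length_cm >= 19 OR service IN ('ground', 'express') → 36
parcel=M71: length_cm >= 19 OR service IN ('ground', 'express') → 36
parcel=M74: length_cm >= 19 OR service IN ('ground', 'express') → 36
parcel=M81: length_cm >= 19 OR service IN ('ground', 'express') → 36
parcel=M86: length_cm >= 19 OR service IN ('ground', 'express') → 36
parcel=M89: length_cm >= 19 OR service IN ('ground', 'express') → 36

36, 40, 29, 36, 36, 29, 36, 36, 36, 36, 36, 36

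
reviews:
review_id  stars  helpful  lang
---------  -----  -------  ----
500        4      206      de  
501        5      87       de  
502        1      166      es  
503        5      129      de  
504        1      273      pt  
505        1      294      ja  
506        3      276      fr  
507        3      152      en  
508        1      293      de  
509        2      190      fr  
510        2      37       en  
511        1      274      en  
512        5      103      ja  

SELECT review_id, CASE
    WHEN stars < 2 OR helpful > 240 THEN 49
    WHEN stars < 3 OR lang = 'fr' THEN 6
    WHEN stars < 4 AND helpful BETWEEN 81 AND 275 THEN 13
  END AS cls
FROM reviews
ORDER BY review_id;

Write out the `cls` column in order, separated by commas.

review_id=500: (no match → NULL) → NULL
review_id=501: (no match → NULL) → NULL
review_id=502: stars < 2 OR helpful > 240 → 49
review_id=503: (no match → NULL) → NULL
review_id=504: stars < 2 OR helpful > 240 → 49
review_id=505: stars < 2 OR helpful > 240 → 49
review_id=506: stars < 2 OR helpful > 240 → 49
review_id=507: stars < 4 AND helpful BETWEEN 81 AND 275 → 13
review_id=508: stars < 2 OR helpful > 240 → 49
review_id=509: stars < 3 OR lang = 'fr' → 6
review_id=510: stars < 3 OR lang = 'fr' → 6
review_id=511: stars < 2 OR helpful > 240 → 49
review_id=512: (no match → NULL) → NULL

NULL, NULL, 49, NULL, 49, 49, 49, 13, 49, 6, 6, 49, NULL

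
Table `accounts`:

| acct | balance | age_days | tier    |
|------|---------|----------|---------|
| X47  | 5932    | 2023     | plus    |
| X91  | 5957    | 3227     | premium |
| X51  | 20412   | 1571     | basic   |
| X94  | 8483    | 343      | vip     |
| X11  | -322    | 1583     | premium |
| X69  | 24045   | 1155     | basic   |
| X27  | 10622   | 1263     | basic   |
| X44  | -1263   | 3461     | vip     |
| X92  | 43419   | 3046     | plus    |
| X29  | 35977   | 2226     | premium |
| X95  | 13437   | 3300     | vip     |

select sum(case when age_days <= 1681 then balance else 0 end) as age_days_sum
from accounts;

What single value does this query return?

63240

acct=X47: ✗
acct=X91: ✗
acct=X51: ✓ → 20412
acct=X94: ✓ → 8483
acct=X11: ✓ → -322
acct=X69: ✓ → 24045
acct=X27: ✓ → 10622
acct=X44: ✗
acct=X92: ✗
acct=X29: ✗
acct=X95: ✗
age_days_sum = 20412 + 8483 + -322 + 24045 + 10622 = 63240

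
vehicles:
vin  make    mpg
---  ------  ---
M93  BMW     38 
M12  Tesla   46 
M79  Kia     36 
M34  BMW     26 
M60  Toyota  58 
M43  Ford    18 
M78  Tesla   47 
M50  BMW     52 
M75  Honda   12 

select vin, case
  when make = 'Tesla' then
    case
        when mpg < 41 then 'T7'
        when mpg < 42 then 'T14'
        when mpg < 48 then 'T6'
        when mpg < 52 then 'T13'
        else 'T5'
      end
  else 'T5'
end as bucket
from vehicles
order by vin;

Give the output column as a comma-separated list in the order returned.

vin=M12: make='Tesla' → inner[mpg < 48] → T6
vin=M34: make='BMW' → outer ELSE → T5
vin=M43: make='Ford' → outer ELSE → T5
vin=M50: make='BMW' → outer ELSE → T5
vin=M60: make='Toyota' → outer ELSE → T5
vin=M75: make='Honda' → outer ELSE → T5
vin=M78: make='Tesla' → inner[mpg < 48] → T6
vin=M79: make='Kia' → outer ELSE → T5
vin=M93: make='BMW' → outer ELSE → T5

T6, T5, T5, T5, T5, T5, T6, T5, T5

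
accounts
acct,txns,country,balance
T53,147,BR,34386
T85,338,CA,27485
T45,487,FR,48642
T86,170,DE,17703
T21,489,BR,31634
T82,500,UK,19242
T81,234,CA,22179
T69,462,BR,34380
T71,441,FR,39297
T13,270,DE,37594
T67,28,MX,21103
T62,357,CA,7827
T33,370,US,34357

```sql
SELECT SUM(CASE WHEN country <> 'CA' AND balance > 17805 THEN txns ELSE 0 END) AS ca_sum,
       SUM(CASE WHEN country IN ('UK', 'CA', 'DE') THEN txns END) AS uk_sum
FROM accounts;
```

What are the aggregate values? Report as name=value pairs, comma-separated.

[ca_sum: country <> 'CA' AND balance > 17805]
acct=T53: ✓ → 147
acct=T85: ✗
acct=T45: ✓ → 487
acct=T86: ✗
acct=T21: ✓ → 489
acct=T82: ✓ → 500
acct=T81: ✗
acct=T69: ✓ → 462
acct=T71: ✓ → 441
acct=T13: ✓ → 270
acct=T67: ✓ → 28
acct=T62: ✗
acct=T33: ✓ → 370
ca_sum = 147 + 487 + 489 + 500 + 462 + 441 + 270 + 28 + 370 = 3194
—
[uk_sum: country IN ('UK', 'CA', 'DE')]
acct=T53: ✗
acct=T85: ✓ → 338
acct=T45: ✗
acct=T86: ✓ → 170
acct=T21: ✗
acct=T82: ✓ → 500
acct=T81: ✓ → 234
acct=T69: ✗
acct=T71: ✗
acct=T13: ✓ → 270
acct=T67: ✗
acct=T62: ✓ → 357
acct=T33: ✗
uk_sum = 338 + 170 + 500 + 234 + 270 + 357 = 1869

ca_sum=3194, uk_sum=1869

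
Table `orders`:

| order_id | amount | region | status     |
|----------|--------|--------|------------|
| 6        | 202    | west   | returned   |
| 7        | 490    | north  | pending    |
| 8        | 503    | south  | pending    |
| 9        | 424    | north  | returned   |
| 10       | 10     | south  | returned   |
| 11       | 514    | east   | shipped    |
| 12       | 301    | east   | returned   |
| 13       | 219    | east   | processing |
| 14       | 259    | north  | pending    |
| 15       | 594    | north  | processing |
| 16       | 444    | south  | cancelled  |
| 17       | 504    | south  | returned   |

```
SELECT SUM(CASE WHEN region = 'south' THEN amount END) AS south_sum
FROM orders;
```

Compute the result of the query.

1461

order_id=6: ✗
order_id=7: ✗
order_id=8: ✓ → 503
order_id=9: ✗
order_id=10: ✓ → 10
order_id=11: ✗
order_id=12: ✗
order_id=13: ✗
order_id=14: ✗
order_id=15: ✗
order_id=16: ✓ → 444
order_id=17: ✓ → 504
south_sum = 503 + 10 + 444 + 504 = 1461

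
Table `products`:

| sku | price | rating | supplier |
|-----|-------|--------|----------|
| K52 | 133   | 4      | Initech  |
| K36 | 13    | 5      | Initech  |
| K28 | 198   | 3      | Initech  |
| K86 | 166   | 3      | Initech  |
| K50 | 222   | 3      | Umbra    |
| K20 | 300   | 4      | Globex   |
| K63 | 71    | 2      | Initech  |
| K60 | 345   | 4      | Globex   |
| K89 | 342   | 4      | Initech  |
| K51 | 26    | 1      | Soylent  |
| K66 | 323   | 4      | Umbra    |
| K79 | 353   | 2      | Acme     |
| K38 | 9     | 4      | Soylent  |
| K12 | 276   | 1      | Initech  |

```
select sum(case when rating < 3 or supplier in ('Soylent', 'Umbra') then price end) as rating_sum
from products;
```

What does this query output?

1280

sku=K52: ✗
sku=K36: ✗
sku=K28: ✗
sku=K86: ✗
sku=K50: ✓ → 222
sku=K20: ✗
sku=K63: ✓ → 71
sku=K60: ✗
sku=K89: ✗
sku=K51: ✓ → 26
sku=K66: ✓ → 323
sku=K79: ✓ → 353
sku=K38: ✓ → 9
sku=K12: ✓ → 276
rating_sum = 222 + 71 + 26 + 323 + 353 + 9 + 276 = 1280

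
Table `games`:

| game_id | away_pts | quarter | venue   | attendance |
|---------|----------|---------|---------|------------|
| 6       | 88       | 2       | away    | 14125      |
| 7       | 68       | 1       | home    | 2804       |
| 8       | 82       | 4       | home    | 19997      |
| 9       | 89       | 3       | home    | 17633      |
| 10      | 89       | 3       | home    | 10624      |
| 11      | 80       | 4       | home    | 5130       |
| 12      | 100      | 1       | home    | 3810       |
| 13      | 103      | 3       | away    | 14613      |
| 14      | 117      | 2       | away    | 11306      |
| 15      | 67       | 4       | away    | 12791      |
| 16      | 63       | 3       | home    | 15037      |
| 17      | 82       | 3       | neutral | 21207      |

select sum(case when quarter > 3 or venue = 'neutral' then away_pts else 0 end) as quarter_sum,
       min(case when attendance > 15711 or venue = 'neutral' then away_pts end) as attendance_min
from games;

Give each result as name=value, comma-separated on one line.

[quarter_sum: quarter > 3 or venue = 'neutral']
game_id=6: ✗
game_id=7: ✗
game_id=8: ✓ → 82
game_id=9: ✗
game_id=10: ✗
game_id=11: ✓ → 80
game_id=12: ✗
game_id=13: ✗
game_id=14: ✗
game_id=15: ✓ → 67
game_id=16: ✗
game_id=17: ✓ → 82
quarter_sum = 82 + 80 + 67 + 82 = 311
—
[attendance_min: attendance > 15711 or venue = 'neutral']
game_id=6: ✗
game_id=7: ✗
game_id=8: ✓ → 82
game_id=9: ✓ → 89
game_id=10: ✗
game_id=11: ✗
game_id=12: ✗
game_id=13: ✗
game_id=14: ✗
game_id=15: ✗
game_id=16: ✗
game_id=17: ✓ → 82
attendance_min = MIN(82, 89, 82) = 82

quarter_sum=311, attendance_min=82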